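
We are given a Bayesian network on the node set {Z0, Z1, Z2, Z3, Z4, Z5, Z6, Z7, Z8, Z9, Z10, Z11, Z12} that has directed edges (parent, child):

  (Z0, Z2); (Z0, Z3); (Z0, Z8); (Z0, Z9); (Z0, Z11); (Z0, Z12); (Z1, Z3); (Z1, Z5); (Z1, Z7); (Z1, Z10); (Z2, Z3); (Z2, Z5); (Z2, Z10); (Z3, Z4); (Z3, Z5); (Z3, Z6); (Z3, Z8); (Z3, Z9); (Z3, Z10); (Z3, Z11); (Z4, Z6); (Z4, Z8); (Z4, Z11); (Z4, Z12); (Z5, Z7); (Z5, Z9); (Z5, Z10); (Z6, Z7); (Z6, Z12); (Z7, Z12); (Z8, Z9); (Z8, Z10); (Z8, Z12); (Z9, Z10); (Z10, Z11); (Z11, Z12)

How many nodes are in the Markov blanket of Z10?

The Markov blanket of a node is its parents, its children, and the other parents of its children.
Z10 has child Z11.
Z10's parents: Z1, Z2, Z3, Z5, Z8, Z9.
Other parents of Z10's children:
  Z11 also has parents Z0, Z3, Z4.
MB(Z10) = {Z0, Z1, Z2, Z3, Z4, Z5, Z8, Z9, Z11}, which has 9 nodes.

9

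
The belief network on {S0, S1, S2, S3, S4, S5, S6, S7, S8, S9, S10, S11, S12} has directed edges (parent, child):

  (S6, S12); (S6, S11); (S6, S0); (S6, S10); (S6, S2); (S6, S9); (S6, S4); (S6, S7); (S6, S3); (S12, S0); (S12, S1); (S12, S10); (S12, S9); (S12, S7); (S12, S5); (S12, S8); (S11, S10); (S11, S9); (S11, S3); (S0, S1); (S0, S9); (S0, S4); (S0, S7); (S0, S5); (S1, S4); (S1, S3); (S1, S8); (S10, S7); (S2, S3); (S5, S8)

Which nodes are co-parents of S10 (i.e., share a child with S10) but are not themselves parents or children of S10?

Children of S10: S7.
  parents(S7) \ {S10} = {S0, S6, S12}.
Excluding nodes already adjacent to S10 (S6, S7, S11, S12), the co-parent-only contribution is {S0}.

{S0}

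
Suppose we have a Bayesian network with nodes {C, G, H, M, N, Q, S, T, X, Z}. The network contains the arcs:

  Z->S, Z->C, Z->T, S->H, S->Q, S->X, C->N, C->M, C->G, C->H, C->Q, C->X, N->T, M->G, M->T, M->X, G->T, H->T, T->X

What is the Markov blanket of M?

{C, G, H, N, S, T, X, Z}

M has children G, T, X.
M's parents: C.
Parents of each child, excluding M:
  parents(G) \ {M} = {C}.
  T also has parents G, H, N, Z.
  X also has parents C, S, T.
Union: {C} ∪ {G, T, X} ∪ {C, G, H, N, S, T, Z} = {C, G, H, N, S, T, X, Z}.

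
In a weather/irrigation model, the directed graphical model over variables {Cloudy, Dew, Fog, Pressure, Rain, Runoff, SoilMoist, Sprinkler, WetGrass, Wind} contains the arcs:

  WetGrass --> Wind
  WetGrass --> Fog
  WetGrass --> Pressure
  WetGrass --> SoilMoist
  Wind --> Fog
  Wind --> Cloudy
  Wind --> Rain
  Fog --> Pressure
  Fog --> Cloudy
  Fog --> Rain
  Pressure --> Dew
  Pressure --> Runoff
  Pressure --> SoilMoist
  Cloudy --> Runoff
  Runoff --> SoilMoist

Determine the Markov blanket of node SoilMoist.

{Pressure, Runoff, WetGrass}

SoilMoist has parents Pressure, Runoff, WetGrass.
Children of SoilMoist: none.
With no children, SoilMoist has no spouses; the co-parent set is empty.
Taking the union gives {Pressure, Runoff, WetGrass}.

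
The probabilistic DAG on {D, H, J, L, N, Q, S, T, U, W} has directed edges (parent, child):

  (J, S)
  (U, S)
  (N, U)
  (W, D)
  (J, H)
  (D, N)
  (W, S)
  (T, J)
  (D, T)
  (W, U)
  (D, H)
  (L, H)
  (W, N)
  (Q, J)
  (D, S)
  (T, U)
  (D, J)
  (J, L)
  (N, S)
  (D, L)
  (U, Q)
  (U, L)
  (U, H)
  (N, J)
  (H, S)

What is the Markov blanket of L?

{D, H, J, U}

L has parents D, J, U.
Ch(L) = {H}.
Co-parents of L (other parents of its children):
  H also has parents D, J, U.
So the Markov blanket of L is {D, H, J, U}.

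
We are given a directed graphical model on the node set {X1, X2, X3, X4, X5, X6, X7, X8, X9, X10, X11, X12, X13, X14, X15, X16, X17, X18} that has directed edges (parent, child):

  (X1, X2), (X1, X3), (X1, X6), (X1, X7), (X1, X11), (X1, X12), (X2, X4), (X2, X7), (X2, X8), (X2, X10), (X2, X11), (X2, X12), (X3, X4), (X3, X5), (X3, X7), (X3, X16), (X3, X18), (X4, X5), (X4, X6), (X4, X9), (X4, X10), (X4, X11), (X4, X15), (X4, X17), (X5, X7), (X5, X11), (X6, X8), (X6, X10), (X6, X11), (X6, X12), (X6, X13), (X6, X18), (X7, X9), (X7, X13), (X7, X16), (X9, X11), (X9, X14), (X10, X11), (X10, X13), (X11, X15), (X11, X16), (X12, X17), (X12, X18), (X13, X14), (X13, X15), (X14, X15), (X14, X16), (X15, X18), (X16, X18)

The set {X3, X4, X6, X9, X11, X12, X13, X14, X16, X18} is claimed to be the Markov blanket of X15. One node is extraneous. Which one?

Parents of X15: X4, X11, X13, X14.
X15 has child X18.
Parents of each child, excluding X15:
  X18 also has parents X3, X6, X12, X16.
MB(X15) = {X3, X4, X6, X11, X12, X13, X14, X16, X18}.
X9 is neither a parent, child, nor co-parent of X15, so it does not belong.

X9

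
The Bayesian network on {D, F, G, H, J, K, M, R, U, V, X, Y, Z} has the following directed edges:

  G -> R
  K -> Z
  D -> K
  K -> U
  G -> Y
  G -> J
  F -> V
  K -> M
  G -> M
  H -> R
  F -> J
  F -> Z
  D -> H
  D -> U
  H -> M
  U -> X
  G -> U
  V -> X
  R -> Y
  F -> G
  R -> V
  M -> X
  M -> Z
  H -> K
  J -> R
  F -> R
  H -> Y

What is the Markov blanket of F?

Recall MB(v) = parents ∪ children ∪ spouses, where spouses are the other parents of v's children.
Pa(F) = {}.
F has children G, J, R, V, Z.
For each child, the remaining parents (spouses of F):
  G has no other parent.
  parents(J) \ {F} = {G}.
  R also has parents G, H, J.
  V's other parent is R.
  Z's other parents are K, M.
MB(F) = {G, H, J, K, M, R, V, Z}.

{G, H, J, K, M, R, V, Z}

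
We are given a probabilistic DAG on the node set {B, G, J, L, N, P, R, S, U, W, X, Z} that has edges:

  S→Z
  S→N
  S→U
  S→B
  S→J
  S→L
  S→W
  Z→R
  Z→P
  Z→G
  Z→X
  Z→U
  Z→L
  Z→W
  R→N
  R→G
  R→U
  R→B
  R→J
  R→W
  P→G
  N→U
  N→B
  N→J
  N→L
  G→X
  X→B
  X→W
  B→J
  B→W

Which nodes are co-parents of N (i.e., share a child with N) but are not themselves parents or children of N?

{X, Z}

Children of N: B, J, L, U.
  U: R, S, Z
  B: R, S, X
  J: B, R, S
  L: S, Z
Excluding nodes already adjacent to N (B, J, L, R, S, U), the co-parent-only contribution is {X, Z}.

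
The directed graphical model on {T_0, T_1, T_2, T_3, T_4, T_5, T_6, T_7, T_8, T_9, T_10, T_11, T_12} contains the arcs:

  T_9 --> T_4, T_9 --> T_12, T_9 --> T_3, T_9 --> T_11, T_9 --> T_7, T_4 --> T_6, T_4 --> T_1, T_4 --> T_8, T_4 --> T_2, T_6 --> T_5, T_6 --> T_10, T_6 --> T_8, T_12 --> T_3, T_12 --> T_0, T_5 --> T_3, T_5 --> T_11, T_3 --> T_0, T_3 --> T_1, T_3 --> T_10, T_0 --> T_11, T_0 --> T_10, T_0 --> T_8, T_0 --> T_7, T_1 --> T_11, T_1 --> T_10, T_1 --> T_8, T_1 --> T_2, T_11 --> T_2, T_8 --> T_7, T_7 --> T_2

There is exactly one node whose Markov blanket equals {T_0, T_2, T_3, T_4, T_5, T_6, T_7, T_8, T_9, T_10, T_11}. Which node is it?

T_1

The target node must have every member of {T_0, T_2, T_3, T_4, T_5, T_6, T_7, T_8, T_9, T_10, T_11} as a parent, child, or co-parent, and no others.
Parents of T_1: T_3, T_4; children: T_2, T_8, T_10, T_11; co-parents: T_0, T_3, T_4, T_5, T_6, T_7, T_9, T_11.
These exactly cover the given set, so the node is T_1.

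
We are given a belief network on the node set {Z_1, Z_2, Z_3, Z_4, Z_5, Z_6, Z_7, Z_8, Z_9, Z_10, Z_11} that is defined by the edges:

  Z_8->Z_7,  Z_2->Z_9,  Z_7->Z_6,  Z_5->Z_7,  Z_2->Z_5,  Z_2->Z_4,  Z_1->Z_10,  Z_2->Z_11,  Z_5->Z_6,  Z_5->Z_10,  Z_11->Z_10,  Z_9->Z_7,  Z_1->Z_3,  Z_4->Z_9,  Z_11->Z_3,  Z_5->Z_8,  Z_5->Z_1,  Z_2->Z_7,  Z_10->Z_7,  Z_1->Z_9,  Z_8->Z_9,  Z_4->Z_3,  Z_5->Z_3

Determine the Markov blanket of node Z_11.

{Z_1, Z_2, Z_3, Z_4, Z_5, Z_10}

Parents of Z_11: Z_2.
Ch(Z_11) = {Z_3, Z_10}.
Co-parents of Z_11 (other parents of its children):
  parents(Z_3) \ {Z_11} = {Z_1, Z_4, Z_5}.
  parents(Z_10) \ {Z_11} = {Z_1, Z_5}.
Taking the union gives {Z_1, Z_2, Z_3, Z_4, Z_5, Z_10}.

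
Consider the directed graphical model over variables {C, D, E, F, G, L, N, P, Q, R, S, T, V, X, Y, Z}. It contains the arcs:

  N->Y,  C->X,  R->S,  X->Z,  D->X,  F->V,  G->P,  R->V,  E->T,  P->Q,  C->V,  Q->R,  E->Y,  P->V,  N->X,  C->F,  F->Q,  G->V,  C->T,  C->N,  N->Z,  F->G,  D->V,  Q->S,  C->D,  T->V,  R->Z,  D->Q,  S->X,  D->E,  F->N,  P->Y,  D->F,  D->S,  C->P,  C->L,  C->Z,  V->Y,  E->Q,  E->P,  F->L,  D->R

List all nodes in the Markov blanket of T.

{C, D, E, F, G, P, R, V}

By definition, MB(T) is built from T's parents, T's children, and the co-parents of T.
T's parents: C, E.
T's children: V.
Parents of each child, excluding T:
  V's other parents are C, D, F, G, P, R.
Taking the union gives {C, D, E, F, G, P, R, V}.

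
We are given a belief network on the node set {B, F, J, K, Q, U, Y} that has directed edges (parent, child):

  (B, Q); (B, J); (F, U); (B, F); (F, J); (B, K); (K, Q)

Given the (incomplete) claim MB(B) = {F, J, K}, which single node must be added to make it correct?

A node's Markov blanket = Pa ∪ Ch ∪ (parents of Ch other than the node itself).
B has no parents.
Children of B: F, J, K, Q.
For each child, the remaining parents (spouses of B):
  F: no additional parents.
  parents(J) \ {B} = {F}.
  K: no additional parents.
  Q's other parent is K.
MB(B) = {F, J, K, Q}.
Comparing with the claimed set, Q is missing.

Q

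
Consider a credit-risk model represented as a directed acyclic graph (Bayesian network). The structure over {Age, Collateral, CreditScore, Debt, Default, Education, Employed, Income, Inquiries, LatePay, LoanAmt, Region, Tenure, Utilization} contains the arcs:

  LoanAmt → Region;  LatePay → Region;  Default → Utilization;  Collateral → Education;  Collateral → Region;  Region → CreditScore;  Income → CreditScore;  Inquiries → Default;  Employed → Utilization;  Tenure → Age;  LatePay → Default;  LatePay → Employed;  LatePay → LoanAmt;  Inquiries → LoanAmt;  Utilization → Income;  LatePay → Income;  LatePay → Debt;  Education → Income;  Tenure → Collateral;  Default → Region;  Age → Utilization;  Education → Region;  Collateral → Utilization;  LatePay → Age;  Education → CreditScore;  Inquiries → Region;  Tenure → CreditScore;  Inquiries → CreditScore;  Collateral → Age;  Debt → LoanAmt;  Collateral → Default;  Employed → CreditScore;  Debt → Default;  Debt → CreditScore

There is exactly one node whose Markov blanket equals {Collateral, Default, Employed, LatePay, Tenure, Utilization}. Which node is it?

Age

The target node must have every member of {Collateral, Default, Employed, LatePay, Tenure, Utilization} as a parent, child, or co-parent, and no others.
Parents of Age: Collateral, LatePay, Tenure; children: Utilization; co-parents: Collateral, Default, Employed.
These exactly cover the given set, so the node is Age.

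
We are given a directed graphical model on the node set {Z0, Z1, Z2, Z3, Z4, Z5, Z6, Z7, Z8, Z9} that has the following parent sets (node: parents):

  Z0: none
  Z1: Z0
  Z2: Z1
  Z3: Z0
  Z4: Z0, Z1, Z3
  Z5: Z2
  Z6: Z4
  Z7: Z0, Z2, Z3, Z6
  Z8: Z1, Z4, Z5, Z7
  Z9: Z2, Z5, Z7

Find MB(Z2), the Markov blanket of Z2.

By definition, MB(Z2) is built from Z2's parents, Z2's children, and the co-parents of Z2.
Parents of Z2: Z1.
Z2 has children Z5, Z7, Z9.
For each child, the remaining parents (spouses of Z2):
  Z5: —
  Z7: Z0, Z3, Z6
  Z9: Z5, Z7
So the Markov blanket of Z2 is {Z0, Z1, Z3, Z5, Z6, Z7, Z9}.

{Z0, Z1, Z3, Z5, Z6, Z7, Z9}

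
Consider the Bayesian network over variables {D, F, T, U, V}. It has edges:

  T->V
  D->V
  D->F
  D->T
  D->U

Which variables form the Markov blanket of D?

{F, T, U, V}

A node's Markov blanket = Pa ∪ Ch ∪ (parents of Ch other than the node itself).
Pa(D) = {}.
D's children: F, T, U, V.
Co-parents of D (other parents of its children):
  U: no additional parents.
  F: no additional parents.
  T has no other parent.
  V's other parent is T.
So the Markov blanket of D is {F, T, U, V}.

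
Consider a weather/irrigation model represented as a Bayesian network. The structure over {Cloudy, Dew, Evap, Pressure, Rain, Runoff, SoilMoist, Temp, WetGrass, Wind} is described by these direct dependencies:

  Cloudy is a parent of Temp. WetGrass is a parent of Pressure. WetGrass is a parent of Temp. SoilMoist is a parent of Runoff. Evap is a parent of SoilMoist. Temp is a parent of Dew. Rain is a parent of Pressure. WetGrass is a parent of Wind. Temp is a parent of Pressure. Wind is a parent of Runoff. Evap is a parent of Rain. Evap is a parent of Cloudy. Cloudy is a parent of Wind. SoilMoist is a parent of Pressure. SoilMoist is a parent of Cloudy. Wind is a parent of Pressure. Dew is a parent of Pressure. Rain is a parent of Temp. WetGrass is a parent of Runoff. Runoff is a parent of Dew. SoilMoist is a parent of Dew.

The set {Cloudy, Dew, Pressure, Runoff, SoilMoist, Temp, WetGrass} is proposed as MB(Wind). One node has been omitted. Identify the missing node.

Rain

A node's Markov blanket = Pa ∪ Ch ∪ (parents of Ch other than the node itself).
Wind has children Pressure, Runoff.
Pa(Wind) = {Cloudy, WetGrass}.
For each child, the remaining parents (spouses of Wind):
  Runoff: SoilMoist, WetGrass
  Pressure: Dew, Rain, SoilMoist, Temp, WetGrass
MB(Wind) = {Cloudy, Dew, Pressure, Rain, Runoff, SoilMoist, Temp, WetGrass}.
Comparing with the claimed set, Rain is missing.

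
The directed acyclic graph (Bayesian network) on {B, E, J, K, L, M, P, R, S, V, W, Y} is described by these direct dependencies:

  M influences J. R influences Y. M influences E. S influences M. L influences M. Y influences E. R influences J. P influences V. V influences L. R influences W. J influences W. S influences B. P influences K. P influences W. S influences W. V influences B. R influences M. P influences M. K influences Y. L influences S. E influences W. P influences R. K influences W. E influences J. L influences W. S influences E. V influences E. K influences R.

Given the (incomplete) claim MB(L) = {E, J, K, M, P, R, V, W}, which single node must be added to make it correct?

Children of L: M, S, W.
L's parents: V.
Co-parents of L (other parents of its children):
  S: —
  M: P, R, S
  W: E, J, K, P, R, S
MB(L) = {E, J, K, M, P, R, S, V, W}.
Comparing with the claimed set, S is missing.

S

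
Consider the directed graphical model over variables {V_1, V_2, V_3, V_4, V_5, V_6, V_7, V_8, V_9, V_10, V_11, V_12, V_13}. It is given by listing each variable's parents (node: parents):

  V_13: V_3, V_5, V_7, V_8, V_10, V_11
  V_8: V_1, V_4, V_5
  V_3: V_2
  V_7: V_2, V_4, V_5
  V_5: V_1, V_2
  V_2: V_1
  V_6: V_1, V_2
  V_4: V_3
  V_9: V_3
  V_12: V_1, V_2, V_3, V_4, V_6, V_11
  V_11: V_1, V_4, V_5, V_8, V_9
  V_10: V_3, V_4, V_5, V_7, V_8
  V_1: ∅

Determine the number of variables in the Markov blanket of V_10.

A node's Markov blanket = Pa ∪ Ch ∪ (parents of Ch other than the node itself).
Pa(V_10) = {V_3, V_4, V_5, V_7, V_8}.
Children of V_10: V_13.
For each child, the remaining parents (spouses of V_10):
  V_13's other parents are V_3, V_5, V_7, V_8, V_11.
MB(V_10) = {V_3, V_4, V_5, V_7, V_8, V_11, V_13}, which has 7 nodes.

7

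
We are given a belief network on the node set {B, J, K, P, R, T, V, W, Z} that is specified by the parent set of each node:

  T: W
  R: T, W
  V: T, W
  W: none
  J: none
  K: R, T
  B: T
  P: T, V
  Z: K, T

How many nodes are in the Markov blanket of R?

R's parents: T, W.
R has child K.
Parents of each child, excluding R:
  K's other parent is T.
MB(R) = {K, T, W}, which has 3 nodes.

3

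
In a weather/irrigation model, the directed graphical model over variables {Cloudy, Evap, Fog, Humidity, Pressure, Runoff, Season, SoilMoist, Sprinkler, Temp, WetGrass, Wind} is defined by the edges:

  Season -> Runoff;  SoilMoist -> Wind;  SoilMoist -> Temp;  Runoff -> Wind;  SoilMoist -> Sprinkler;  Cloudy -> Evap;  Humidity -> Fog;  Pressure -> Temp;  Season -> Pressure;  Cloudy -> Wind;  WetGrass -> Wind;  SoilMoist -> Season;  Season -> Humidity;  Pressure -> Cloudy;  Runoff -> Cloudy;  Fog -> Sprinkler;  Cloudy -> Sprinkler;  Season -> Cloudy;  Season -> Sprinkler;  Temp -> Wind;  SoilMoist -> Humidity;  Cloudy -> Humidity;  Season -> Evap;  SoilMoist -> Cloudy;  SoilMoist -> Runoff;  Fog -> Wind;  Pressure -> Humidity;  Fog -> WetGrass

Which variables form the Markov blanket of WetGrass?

Recall MB(v) = parents ∪ children ∪ spouses, where spouses are the other parents of v's children.
Pa(WetGrass) = {Fog}.
Children of WetGrass: Wind.
Other parents of WetGrass's children:
  Wind: Cloudy, Fog, Runoff, SoilMoist, Temp
Taking the union gives {Cloudy, Fog, Runoff, SoilMoist, Temp, Wind}.

{Cloudy, Fog, Runoff, SoilMoist, Temp, Wind}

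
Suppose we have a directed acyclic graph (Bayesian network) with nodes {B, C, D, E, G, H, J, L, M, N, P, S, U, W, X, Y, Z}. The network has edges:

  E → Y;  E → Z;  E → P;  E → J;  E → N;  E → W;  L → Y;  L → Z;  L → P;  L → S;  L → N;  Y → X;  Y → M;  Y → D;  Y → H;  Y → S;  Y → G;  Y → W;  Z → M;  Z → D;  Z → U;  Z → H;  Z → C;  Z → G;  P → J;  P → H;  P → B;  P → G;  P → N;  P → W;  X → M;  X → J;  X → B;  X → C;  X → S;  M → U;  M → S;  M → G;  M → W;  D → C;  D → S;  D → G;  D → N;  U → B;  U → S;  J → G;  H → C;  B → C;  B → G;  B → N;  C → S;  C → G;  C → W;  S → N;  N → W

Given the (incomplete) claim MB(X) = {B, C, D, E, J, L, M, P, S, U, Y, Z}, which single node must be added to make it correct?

Parents of X: Y.
X's children: B, C, J, M, S.
Co-parents of X (other parents of its children):
  parents(M) \ {X} = {Y, Z}.
  J's other parents are E, P.
  B's other parents are P, U.
  C also has parents B, D, H, Z.
  S's other parents are C, D, L, M, U, Y.
MB(X) = {B, C, D, E, H, J, L, M, P, S, U, Y, Z}.
Comparing with the claimed set, H is missing.

H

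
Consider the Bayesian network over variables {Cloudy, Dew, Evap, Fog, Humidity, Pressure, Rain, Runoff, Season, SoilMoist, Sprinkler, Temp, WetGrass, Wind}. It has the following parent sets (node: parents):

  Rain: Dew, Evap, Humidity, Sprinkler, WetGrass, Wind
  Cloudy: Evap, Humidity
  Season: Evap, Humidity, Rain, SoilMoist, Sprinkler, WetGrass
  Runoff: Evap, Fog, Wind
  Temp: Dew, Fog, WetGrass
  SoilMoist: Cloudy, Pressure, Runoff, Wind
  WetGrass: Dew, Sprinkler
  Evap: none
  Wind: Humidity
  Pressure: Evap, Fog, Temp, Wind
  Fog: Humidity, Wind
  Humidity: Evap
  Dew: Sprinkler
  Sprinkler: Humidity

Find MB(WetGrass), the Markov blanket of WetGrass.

Children of WetGrass: Rain, Season, Temp.
Pa(WetGrass) = {Dew, Sprinkler}.
For each child, the remaining parents (spouses of WetGrass):
  Temp also has parents Dew, Fog.
  Rain's other parents are Dew, Evap, Humidity, Sprinkler, Wind.
  Season also has parents Evap, Humidity, Rain, SoilMoist, Sprinkler.
Taking the union gives {Dew, Evap, Fog, Humidity, Rain, Season, SoilMoist, Sprinkler, Temp, Wind}.

{Dew, Evap, Fog, Humidity, Rain, Season, SoilMoist, Sprinkler, Temp, Wind}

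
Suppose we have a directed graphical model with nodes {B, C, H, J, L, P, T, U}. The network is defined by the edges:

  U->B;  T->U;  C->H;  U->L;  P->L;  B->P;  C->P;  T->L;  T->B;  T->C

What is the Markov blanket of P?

{B, C, L, T, U}

Recall MB(v) = parents ∪ children ∪ spouses, where spouses are the other parents of v's children.
P's parents: B, C.
P has child L.
Other parents of P's children:
  L: T, U
MB(P) = {B, C, L, T, U}.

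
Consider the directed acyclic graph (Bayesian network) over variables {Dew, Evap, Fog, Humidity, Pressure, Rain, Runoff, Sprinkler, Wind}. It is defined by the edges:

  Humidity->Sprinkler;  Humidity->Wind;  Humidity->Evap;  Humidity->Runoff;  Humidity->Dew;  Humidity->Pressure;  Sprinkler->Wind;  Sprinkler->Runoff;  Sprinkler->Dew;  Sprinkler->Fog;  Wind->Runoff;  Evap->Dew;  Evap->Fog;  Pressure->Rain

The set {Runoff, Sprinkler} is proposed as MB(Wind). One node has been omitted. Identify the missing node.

Humidity

Recall MB(v) = parents ∪ children ∪ spouses, where spouses are the other parents of v's children.
Children of Wind: Runoff.
Wind's parents: Humidity, Sprinkler.
Co-parents of Wind (other parents of its children):
  parents(Runoff) \ {Wind} = {Humidity, Sprinkler}.
MB(Wind) = {Humidity, Runoff, Sprinkler}.
Comparing with the claimed set, Humidity is missing.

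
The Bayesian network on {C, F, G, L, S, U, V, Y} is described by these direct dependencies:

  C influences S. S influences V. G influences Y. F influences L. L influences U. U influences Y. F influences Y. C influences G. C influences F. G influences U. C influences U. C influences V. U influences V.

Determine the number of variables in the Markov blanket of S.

Recall MB(v) = parents ∪ children ∪ spouses, where spouses are the other parents of v's children.
S's children: V.
Parents of S: C.
Parents of each child, excluding S:
  V also has parents C, U.
MB(S) = {C, U, V}, which has 3 nodes.

3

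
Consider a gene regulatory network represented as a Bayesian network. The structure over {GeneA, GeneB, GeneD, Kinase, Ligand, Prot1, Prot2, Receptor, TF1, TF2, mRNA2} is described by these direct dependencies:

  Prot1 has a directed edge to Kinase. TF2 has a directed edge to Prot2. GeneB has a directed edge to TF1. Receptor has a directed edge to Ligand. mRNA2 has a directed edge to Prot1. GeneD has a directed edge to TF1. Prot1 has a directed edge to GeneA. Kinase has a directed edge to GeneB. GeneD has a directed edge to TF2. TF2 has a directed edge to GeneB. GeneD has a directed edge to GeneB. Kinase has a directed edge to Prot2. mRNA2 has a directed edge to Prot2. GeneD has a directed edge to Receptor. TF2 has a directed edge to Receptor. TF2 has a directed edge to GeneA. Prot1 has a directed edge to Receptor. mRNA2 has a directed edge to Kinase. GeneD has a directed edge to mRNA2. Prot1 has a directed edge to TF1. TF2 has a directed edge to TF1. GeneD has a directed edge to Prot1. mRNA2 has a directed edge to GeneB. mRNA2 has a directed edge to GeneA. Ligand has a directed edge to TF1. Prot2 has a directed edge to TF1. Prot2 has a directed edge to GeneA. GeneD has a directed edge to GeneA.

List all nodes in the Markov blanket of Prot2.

Prot2 has parents Kinase, TF2, mRNA2.
Prot2 has children GeneA, TF1.
Parents of each child, excluding Prot2:
  GeneA also has parents GeneD, Prot1, TF2, mRNA2.
  parents(TF1) \ {Prot2} = {GeneB, GeneD, Ligand, Prot1, TF2}.
Taking the union gives {GeneA, GeneB, GeneD, Kinase, Ligand, Prot1, TF1, TF2, mRNA2}.

{GeneA, GeneB, GeneD, Kinase, Ligand, Prot1, TF1, TF2, mRNA2}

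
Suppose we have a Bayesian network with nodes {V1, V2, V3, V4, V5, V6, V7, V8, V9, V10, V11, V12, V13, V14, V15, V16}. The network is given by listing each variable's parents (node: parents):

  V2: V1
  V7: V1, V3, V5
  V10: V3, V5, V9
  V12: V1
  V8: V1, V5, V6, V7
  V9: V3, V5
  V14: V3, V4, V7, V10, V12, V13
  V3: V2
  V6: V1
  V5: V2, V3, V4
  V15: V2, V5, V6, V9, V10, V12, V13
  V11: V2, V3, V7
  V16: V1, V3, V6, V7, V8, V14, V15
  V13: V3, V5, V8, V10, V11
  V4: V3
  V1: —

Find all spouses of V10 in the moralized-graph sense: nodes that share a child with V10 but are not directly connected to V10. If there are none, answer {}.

Children of V10: V13, V14, V15.
  V13 also has parents V3, V5, V8, V11.
  V14 also has parents V3, V4, V7, V12, V13.
  V15 also has parents V2, V5, V6, V9, V12, V13.
Excluding nodes already adjacent to V10 (V3, V5, V9, V13, V14, V15), the co-parent-only contribution is {V2, V4, V6, V7, V8, V11, V12}.

{V2, V4, V6, V7, V8, V11, V12}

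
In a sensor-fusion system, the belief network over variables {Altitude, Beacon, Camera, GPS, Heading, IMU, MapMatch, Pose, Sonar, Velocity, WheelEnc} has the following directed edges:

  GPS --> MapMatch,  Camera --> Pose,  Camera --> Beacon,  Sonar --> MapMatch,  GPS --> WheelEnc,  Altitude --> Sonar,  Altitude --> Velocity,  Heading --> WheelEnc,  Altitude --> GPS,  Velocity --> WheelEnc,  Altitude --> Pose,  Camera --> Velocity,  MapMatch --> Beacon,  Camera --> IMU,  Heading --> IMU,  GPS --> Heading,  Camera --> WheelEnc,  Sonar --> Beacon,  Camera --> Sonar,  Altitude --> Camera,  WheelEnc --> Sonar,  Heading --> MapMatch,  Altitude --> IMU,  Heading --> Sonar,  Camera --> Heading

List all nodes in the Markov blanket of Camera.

Camera has parent Altitude.
Camera has children Beacon, Heading, IMU, Pose, Sonar, Velocity, WheelEnc.
Co-parents of Camera (other parents of its children):
  Velocity: Altitude
  Heading: GPS
  WheelEnc: GPS, Heading, Velocity
  IMU: Altitude, Heading
  Sonar: Altitude, Heading, WheelEnc
  Pose: Altitude
  Beacon: MapMatch, Sonar
MB(Camera) = {Altitude, Beacon, GPS, Heading, IMU, MapMatch, Pose, Sonar, Velocity, WheelEnc}.

{Altitude, Beacon, GPS, Heading, IMU, MapMatch, Pose, Sonar, Velocity, WheelEnc}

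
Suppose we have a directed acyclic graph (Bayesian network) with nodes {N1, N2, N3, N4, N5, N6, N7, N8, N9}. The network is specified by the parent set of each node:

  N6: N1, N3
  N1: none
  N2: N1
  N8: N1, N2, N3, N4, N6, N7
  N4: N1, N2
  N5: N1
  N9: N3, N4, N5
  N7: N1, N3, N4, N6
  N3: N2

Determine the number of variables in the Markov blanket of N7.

6

By definition, MB(N7) is built from N7's parents, N7's children, and the co-parents of N7.
Parents of N7: N1, N3, N4, N6.
N7 has child N8.
Parents of each child, excluding N7:
  N8's other parents are N1, N2, N3, N4, N6.
MB(N7) = {N1, N2, N3, N4, N6, N8}, which has 6 nodes.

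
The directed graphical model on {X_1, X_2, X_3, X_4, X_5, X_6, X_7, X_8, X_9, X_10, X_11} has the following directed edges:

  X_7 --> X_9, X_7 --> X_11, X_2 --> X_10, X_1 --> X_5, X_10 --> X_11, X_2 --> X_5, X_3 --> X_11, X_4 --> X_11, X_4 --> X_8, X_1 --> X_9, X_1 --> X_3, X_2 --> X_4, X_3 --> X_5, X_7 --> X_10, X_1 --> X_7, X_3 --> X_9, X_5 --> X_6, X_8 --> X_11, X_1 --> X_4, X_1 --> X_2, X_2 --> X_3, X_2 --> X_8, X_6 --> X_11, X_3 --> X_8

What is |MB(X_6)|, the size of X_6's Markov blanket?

7

The Markov blanket of a node is its parents, its children, and the other parents of its children.
X_6 has child X_11.
Pa(X_6) = {X_5}.
For each child, the remaining parents (spouses of X_6):
  X_11: X_3, X_4, X_7, X_8, X_10
MB(X_6) = {X_3, X_4, X_5, X_7, X_8, X_10, X_11}, which has 7 nodes.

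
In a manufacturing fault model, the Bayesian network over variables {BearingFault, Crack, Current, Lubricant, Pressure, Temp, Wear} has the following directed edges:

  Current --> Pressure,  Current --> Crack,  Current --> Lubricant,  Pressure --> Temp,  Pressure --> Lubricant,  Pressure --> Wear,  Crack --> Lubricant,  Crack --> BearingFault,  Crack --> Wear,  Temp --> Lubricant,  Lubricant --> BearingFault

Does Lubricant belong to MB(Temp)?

Lubricant is a child of Temp.
So Lubricant ∈ MB(Temp).

Yes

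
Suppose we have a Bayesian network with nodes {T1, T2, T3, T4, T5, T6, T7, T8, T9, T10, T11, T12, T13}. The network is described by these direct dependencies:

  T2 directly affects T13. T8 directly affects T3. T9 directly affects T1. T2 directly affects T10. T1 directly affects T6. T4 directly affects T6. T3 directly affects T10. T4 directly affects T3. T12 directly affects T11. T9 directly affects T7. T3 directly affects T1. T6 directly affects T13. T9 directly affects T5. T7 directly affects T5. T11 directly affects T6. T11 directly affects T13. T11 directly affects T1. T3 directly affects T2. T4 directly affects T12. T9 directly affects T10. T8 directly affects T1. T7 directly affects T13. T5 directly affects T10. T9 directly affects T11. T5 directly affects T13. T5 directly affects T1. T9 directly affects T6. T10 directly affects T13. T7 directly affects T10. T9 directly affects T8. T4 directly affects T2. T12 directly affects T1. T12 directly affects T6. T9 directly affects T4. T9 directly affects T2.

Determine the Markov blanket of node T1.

{T3, T4, T5, T6, T8, T9, T11, T12}

The Markov blanket of a node is its parents, its children, and the other parents of its children.
Children of T1: T6.
Parents of T1: T3, T5, T8, T9, T11, T12.
Co-parents of T1 (other parents of its children):
  parents(T6) \ {T1} = {T4, T9, T11, T12}.
Union: {T3, T5, T8, T9, T11, T12} ∪ {T6} ∪ {T4, T9, T11, T12} = {T3, T4, T5, T6, T8, T9, T11, T12}.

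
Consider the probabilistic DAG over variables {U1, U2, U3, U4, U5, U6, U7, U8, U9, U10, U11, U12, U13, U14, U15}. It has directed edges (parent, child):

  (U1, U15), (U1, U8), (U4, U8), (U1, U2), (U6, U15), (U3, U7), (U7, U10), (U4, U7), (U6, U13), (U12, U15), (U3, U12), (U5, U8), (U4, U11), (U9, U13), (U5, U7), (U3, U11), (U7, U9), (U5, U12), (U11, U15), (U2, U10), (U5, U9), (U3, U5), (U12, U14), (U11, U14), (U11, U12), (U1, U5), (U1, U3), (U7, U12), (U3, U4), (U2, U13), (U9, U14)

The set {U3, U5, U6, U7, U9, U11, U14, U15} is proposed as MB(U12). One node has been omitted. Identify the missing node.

Recall MB(v) = parents ∪ children ∪ spouses, where spouses are the other parents of v's children.
U12 has parents U3, U5, U7, U11.
U12 has children U14, U15.
For each child, the remaining parents (spouses of U12):
  U14 also has parents U9, U11.
  parents(U15) \ {U12} = {U1, U6, U11}.
MB(U12) = {U1, U3, U5, U6, U7, U9, U11, U14, U15}.
Comparing with the claimed set, U1 is missing.

U1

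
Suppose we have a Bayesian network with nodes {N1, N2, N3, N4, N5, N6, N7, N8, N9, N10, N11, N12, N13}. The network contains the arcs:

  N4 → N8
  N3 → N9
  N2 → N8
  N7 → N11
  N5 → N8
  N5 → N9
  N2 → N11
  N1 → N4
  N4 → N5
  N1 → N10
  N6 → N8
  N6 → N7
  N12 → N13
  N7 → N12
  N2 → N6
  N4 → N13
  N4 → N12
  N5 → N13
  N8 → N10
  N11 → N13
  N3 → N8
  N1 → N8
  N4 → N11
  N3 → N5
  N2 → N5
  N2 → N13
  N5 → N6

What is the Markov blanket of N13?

The Markov blanket of a node is its parents, its children, and the other parents of its children.
Children of N13: none.
Parents of N13: N2, N4, N5, N11, N12.
With no children, N13 has no spouses; the co-parent set is empty.
Union: {N2, N4, N5, N11, N12} ∪ {} ∪ {} = {N2, N4, N5, N11, N12}.

{N2, N4, N5, N11, N12}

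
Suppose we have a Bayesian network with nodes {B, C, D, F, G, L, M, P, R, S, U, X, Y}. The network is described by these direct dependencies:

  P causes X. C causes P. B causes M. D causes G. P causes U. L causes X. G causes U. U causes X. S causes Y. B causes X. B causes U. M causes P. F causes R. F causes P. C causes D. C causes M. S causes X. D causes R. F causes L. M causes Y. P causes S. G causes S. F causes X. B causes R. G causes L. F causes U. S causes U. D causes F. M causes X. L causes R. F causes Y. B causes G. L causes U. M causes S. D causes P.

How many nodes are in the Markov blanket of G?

8

G's children: L, S, U.
G has parents B, D.
For each child, the remaining parents (spouses of G):
  L: F
  S: M, P
  U: B, F, L, P, S
MB(G) = {B, D, F, L, M, P, S, U}, which has 8 nodes.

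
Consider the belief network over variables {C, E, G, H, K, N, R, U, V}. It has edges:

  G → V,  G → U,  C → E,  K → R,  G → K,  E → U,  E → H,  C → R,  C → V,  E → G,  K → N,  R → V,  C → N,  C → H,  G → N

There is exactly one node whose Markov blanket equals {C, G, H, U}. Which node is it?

The target node must have every member of {C, G, H, U} as a parent, child, or co-parent, and no others.
Parents of E: C; children: G, H, U; co-parents: C, G.
These exactly cover the given set, so the node is E.

E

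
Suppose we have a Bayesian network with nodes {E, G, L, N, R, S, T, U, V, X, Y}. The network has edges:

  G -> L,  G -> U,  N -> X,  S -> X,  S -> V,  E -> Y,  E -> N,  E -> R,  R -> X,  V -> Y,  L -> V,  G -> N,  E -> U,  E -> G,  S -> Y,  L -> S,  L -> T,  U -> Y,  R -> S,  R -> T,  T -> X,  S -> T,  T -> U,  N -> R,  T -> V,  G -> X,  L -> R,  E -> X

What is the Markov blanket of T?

The Markov blanket of a node is its parents, its children, and the other parents of its children.
T's parents: L, R, S.
T's children: U, V, X.
Parents of each child, excluding T:
  U: E, G
  V: L, S
  X: E, G, N, R, S
MB(T) = {E, G, L, N, R, S, U, V, X}.

{E, G, L, N, R, S, U, V, X}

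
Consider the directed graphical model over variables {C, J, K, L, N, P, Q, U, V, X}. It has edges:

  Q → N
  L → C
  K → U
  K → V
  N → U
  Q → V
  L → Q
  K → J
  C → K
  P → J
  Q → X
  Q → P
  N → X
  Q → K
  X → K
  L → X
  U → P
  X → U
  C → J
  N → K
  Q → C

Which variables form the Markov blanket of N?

N has parent Q.
N's children: K, U, X.
Parents of each child, excluding N:
  X: L, Q
  K: C, Q, X
  U: K, X
Taking the union gives {C, K, L, Q, U, X}.

{C, K, L, Q, U, X}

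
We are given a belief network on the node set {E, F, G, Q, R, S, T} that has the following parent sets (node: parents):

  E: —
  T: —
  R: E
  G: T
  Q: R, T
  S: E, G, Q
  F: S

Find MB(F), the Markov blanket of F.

A node's Markov blanket = Pa ∪ Ch ∪ (parents of Ch other than the node itself).
Parents of F: S.
F has no children.
With no children, F has no spouses; the co-parent set is empty.
Union: {S} ∪ {} ∪ {} = {S}.

{S}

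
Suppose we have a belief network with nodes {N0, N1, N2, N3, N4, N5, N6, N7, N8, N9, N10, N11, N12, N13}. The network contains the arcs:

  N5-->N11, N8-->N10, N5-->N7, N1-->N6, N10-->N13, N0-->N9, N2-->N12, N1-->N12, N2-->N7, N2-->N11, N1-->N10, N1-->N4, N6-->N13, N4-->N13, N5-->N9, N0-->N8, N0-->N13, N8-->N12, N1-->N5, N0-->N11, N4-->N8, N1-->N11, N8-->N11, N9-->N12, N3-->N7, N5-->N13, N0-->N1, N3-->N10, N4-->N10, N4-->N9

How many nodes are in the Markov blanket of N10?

8

Recall MB(v) = parents ∪ children ∪ spouses, where spouses are the other parents of v's children.
Pa(N10) = {N1, N3, N4, N8}.
Children of N10: N13.
For each child, the remaining parents (spouses of N10):
  N13 also has parents N0, N4, N5, N6.
MB(N10) = {N0, N1, N3, N4, N5, N6, N8, N13}, which has 8 nodes.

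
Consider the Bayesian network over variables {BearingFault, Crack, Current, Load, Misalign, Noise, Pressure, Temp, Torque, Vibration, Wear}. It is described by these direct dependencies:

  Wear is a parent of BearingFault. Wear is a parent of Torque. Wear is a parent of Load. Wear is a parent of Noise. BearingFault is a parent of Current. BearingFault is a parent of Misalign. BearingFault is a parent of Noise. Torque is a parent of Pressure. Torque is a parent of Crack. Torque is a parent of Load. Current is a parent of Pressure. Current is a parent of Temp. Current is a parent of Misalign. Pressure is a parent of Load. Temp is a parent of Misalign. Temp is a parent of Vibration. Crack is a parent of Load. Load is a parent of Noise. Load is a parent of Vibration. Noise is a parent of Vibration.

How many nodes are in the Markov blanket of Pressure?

The Markov blanket of a node is its parents, its children, and the other parents of its children.
Pressure has parents Current, Torque.
Children of Pressure: Load.
Parents of each child, excluding Pressure:
  parents(Load) \ {Pressure} = {Crack, Torque, Wear}.
MB(Pressure) = {Crack, Current, Load, Torque, Wear}, which has 5 nodes.

5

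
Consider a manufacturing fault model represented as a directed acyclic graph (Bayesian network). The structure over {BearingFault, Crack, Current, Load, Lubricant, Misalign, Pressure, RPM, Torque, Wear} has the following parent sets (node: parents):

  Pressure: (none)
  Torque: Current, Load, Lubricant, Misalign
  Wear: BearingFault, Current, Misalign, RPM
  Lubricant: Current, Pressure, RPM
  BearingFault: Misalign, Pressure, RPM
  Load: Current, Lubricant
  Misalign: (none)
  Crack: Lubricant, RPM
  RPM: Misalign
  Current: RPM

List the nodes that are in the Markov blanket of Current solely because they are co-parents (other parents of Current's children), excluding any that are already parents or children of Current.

{BearingFault, Misalign, Pressure}

Children of Current: Load, Lubricant, Torque, Wear.
  Wear: BearingFault, Misalign, RPM
  Lubricant: Pressure, RPM
  Load: Lubricant
  Torque: Load, Lubricant, Misalign
Excluding nodes already adjacent to Current (Load, Lubricant, RPM, Torque, Wear), the co-parent-only contribution is {BearingFault, Misalign, Pressure}.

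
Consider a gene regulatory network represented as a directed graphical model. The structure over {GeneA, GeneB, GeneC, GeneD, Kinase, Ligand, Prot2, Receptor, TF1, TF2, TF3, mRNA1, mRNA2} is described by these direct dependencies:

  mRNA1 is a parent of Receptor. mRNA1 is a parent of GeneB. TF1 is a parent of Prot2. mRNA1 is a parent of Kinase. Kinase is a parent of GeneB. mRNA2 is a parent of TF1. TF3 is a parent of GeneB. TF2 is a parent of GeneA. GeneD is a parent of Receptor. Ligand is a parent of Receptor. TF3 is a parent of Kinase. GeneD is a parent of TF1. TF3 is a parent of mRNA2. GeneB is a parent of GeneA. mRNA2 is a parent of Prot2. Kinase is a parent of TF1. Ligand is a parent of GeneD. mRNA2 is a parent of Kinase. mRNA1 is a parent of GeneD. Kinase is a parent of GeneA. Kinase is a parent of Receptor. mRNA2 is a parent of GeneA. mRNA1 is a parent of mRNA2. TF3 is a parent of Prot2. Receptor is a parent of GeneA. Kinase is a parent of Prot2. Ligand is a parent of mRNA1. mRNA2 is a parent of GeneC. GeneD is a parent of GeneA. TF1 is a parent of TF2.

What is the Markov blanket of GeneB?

A node's Markov blanket = Pa ∪ Ch ∪ (parents of Ch other than the node itself).
Parents of GeneB: Kinase, TF3, mRNA1.
Children of GeneB: GeneA.
Parents of each child, excluding GeneB:
  GeneA: GeneD, Kinase, Receptor, TF2, mRNA2
So the Markov blanket of GeneB is {GeneA, GeneD, Kinase, Receptor, TF2, TF3, mRNA1, mRNA2}.

{GeneA, GeneD, Kinase, Receptor, TF2, TF3, mRNA1, mRNA2}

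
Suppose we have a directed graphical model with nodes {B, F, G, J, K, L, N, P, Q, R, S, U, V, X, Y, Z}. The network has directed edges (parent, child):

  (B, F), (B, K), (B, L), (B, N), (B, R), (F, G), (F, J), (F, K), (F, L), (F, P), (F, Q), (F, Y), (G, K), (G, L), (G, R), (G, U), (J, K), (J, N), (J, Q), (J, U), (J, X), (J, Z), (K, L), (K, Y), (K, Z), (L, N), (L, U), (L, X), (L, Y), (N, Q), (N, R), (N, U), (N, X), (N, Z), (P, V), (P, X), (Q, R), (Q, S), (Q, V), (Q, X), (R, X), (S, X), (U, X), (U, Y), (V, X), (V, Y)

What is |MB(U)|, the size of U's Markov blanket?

13

The Markov blanket of a node is its parents, its children, and the other parents of its children.
Children of U: X, Y.
Pa(U) = {G, J, L, N}.
Other parents of U's children:
  X: J, L, N, P, Q, R, S, V
  Y: F, K, L, V
MB(U) = {F, G, J, K, L, N, P, Q, R, S, V, X, Y}, which has 13 nodes.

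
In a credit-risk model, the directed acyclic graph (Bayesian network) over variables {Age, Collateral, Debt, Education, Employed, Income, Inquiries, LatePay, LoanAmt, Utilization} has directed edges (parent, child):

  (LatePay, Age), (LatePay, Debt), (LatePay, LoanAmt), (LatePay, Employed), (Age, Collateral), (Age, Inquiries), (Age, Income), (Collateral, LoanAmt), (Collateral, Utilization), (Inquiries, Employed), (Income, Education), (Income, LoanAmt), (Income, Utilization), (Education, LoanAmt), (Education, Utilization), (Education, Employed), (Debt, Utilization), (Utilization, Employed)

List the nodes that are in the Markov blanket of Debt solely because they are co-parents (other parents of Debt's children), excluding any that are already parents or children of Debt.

Children of Debt: Utilization.
  Utilization's other parents are Collateral, Education, Income.
Excluding nodes already adjacent to Debt (LatePay, Utilization), the co-parent-only contribution is {Collateral, Education, Income}.

{Collateral, Education, Income}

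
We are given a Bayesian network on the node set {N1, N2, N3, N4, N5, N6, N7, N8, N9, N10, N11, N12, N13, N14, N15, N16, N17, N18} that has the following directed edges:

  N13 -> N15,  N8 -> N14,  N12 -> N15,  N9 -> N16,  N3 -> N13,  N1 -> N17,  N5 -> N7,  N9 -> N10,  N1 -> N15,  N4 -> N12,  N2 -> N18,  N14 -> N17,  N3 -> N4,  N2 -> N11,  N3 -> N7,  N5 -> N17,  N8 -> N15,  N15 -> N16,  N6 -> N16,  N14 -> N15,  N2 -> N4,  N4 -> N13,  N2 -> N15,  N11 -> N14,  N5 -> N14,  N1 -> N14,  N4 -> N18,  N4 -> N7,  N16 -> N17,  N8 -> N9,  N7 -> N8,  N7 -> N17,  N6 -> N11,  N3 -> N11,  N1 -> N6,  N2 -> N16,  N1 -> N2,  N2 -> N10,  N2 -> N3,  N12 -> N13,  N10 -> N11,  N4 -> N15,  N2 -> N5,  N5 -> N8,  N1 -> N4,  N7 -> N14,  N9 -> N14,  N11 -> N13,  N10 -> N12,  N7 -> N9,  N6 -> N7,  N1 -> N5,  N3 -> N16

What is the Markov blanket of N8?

The Markov blanket of a node is its parents, its children, and the other parents of its children.
N8 has parents N5, N7.
N8's children: N9, N14, N15.
Other parents of N8's children:
  N9: N7
  N14: N1, N5, N7, N9, N11
  N15: N1, N2, N4, N12, N13, N14
So the Markov blanket of N8 is {N1, N2, N4, N5, N7, N9, N11, N12, N13, N14, N15}.

{N1, N2, N4, N5, N7, N9, N11, N12, N13, N14, N15}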